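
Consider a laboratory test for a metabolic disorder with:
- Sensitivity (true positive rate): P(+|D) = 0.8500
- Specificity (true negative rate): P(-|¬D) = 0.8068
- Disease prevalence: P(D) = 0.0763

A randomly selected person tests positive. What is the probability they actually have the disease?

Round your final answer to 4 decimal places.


Let D = has disease, + = positive test

Given:
- P(D) = 0.0763 (prevalence)
- P(+|D) = 0.8500 (sensitivity)
- P(-|¬D) = 0.8068 (specificity)
- P(+|¬D) = 0.1932 (false positive rate = 1 - specificity)

Step 1: Find P(+)
P(+) = P(+|D)P(D) + P(+|¬D)P(¬D)
     = 0.8500 × 0.0763 + 0.1932 × 0.9237
     = 0.06485500 + 0.17845884
     = 0.24331384

Step 2: Apply Bayes' theorem for P(D|+)
P(D|+) = P(+|D)P(D) / P(+)
       = 0.06485500 / 0.24331384
       = 0.2665


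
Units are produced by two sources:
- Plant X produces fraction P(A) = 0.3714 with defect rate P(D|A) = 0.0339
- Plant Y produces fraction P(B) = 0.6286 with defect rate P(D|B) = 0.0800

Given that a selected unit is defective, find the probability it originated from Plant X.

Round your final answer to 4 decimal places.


Let A = from Plant X, D = defective

Given:
- P(A) = 0.3714, P(B) = 0.6286
- P(D|A) = 0.0339, P(D|B) = 0.0800

Step 1: Find P(D)
P(D) = P(D|A)P(A) + P(D|B)P(B)
     = 0.0339 × 0.3714 + 0.0800 × 0.6286
     = 0.01259046 + 0.05028800
     = 0.06287846

Step 2: Apply Bayes' theorem
P(A|D) = P(D|A)P(A) / P(D)
       = 0.01259046 / 0.06287846
       = 0.2002


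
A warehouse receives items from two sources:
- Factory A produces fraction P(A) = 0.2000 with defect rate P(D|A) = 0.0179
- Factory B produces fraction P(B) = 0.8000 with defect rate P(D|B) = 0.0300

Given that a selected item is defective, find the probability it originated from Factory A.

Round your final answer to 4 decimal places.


Let A = from Factory A, D = defective

Given:
- P(A) = 0.2000, P(B) = 0.8000
- P(D|A) = 0.0179, P(D|B) = 0.0300

Step 1: Find P(D)
P(D) = P(D|A)P(A) + P(D|B)P(B)
     = 0.0179 × 0.2000 + 0.0300 × 0.8000
     = 0.00358000 + 0.02400000
     = 0.02758000

Step 2: Apply Bayes' theorem
P(A|D) = P(D|A)P(A) / P(D)
       = 0.00358000 / 0.02758000
       = 0.1298


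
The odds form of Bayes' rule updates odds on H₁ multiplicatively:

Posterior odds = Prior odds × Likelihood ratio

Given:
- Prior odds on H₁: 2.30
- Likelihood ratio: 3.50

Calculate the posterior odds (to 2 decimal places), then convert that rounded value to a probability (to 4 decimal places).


Step 1: Calculate posterior odds
Posterior odds = Prior odds × LR
               = 2.30 × 3.50
               = 8.05

Step 2: Convert to probability
P(H₁|E) = Posterior odds / (1 + Posterior odds)
       = 8.05 / (1 + 8.05)
       = 8.05 / 9.05
       = 0.8895

The evidence increased P(H₁) from 0.6970 to 0.8895.


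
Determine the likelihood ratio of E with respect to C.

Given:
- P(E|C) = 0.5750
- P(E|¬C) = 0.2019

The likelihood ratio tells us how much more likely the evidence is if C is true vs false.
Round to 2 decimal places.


Likelihood Ratio (LR) = P(E|C) / P(E|¬C)

LR = 0.5750 / 0.2019
   = 2.85

The evidence is 2.85 times more likely if C is true than if C is false.
Because LR exceeds 1, E is evidence for C.


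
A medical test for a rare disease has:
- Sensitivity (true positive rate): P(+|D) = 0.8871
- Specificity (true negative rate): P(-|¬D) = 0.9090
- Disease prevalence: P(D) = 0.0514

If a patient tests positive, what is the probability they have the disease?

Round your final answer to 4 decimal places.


Let D = has disease, + = positive test

Given:
- P(D) = 0.0514 (prevalence)
- P(+|D) = 0.8871 (sensitivity)
- P(-|¬D) = 0.9090 (specificity)
- P(+|¬D) = 0.0910 (false positive rate = 1 - specificity)

Step 1: Find P(+)
P(+) = P(+|D)P(D) + P(+|¬D)P(¬D)
     = 0.8871 × 0.0514 + 0.0910 × 0.9486
     = 0.04559694 + 0.08632260
     = 0.13191954

Step 2: Apply Bayes' theorem for P(D|+)
P(D|+) = P(+|D)P(D) / P(+)
       = 0.04559694 / 0.13191954
       = 0.3456


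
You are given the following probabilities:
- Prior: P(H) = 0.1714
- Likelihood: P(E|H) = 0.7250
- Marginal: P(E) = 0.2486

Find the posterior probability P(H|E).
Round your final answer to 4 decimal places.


Using Bayes' theorem:

P(H|E) = P(E|H) × P(H) / P(E)
       = 0.7250 × 0.1714 / 0.2486
       = 0.12426500 / 0.2486
       = 0.4999

The evidence strengthens our belief in H.
Prior: 0.1714 → Posterior: 0.4999


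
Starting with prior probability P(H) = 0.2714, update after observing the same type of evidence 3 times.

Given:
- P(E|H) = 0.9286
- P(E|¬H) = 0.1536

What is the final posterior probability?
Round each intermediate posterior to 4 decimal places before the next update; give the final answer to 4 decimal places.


Sequential Bayesian updating:

Initial prior: P(H) = 0.2714

Update 1:
  P(E) = 0.9286 × 0.2714 + 0.1536 × 0.7286 = 0.25202204 + 0.11191296 = 0.36393500
  P(H|E) = 0.25202204 / 0.36393500 = 0.6925

Update 2:
  P(E) = 0.9286 × 0.6925 + 0.1536 × 0.3075 = 0.64305550 + 0.04723200 = 0.69028750
  P(H|E) = 0.64305550 / 0.69028750 = 0.9316

Update 3:
  P(E) = 0.9286 × 0.9316 + 0.1536 × 0.0684 = 0.86508376 + 0.01050624 = 0.87559000
  P(H|E) = 0.86508376 / 0.87559000 = 0.9880

Final posterior: 0.9880


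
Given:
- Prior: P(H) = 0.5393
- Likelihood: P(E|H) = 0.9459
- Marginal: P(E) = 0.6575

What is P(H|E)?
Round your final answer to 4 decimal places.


Using Bayes' theorem:

P(H|E) = P(E|H) × P(H) / P(E)
       = 0.9459 × 0.5393 / 0.6575
       = 0.51012387 / 0.6575
       = 0.7759

The evidence strengthens our belief in H.
Prior: 0.5393 → Posterior: 0.7759


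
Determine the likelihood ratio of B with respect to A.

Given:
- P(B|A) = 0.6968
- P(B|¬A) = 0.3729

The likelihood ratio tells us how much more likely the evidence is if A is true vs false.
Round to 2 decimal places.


Likelihood Ratio (LR) = P(B|A) / P(B|¬A)

LR = 0.6968 / 0.3729
   = 1.87

The evidence is 1.87 times more likely if A is true than if A is false.
Since LR > 1, the evidence supports A over ¬A.


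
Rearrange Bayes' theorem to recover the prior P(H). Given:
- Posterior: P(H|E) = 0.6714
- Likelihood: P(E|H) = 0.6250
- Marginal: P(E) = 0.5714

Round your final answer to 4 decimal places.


From Bayes' theorem: P(H|E) = P(E|H) × P(H) / P(E)

Rearranging for P(H):
P(H) = P(H|E) × P(E) / P(E|H)
     = 0.6714 × 0.5714 / 0.6250
     = 0.38363796 / 0.6250
     = 0.6138


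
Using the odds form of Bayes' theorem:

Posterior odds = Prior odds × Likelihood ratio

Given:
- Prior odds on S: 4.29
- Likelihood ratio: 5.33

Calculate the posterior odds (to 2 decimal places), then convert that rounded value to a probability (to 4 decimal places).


Step 1: Calculate posterior odds
Posterior odds = Prior odds × LR
               = 4.29 × 5.33
               = 22.87

Step 2: Convert to probability
P(S|E) = Posterior odds / (1 + Posterior odds)
       = 22.87 / (1 + 22.87)
       = 22.87 / 23.87
       = 0.9581

The evidence increased P(S) from 0.8110 to 0.9581.


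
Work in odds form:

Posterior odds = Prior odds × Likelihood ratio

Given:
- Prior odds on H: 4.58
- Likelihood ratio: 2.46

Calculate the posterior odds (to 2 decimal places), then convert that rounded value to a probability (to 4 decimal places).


Step 1: Calculate posterior odds
Posterior odds = Prior odds × LR
               = 4.58 × 2.46
               = 11.27

Step 2: Convert to probability
P(H|E) = Posterior odds / (1 + Posterior odds)
       = 11.27 / (1 + 11.27)
       = 11.27 / 12.27
       = 0.9185

The evidence increased P(H) from 0.8208 to 0.9185.


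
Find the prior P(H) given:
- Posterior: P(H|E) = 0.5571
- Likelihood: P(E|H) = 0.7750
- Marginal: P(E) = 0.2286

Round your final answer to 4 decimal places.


From Bayes' theorem: P(H|E) = P(E|H) × P(H) / P(E)

Rearranging for P(H):
P(H) = P(H|E) × P(E) / P(E|H)
     = 0.5571 × 0.2286 / 0.7750
     = 0.12735306 / 0.7750
     = 0.1643


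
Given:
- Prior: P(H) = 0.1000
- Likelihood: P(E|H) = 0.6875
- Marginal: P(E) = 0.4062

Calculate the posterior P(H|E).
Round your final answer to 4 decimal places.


Using Bayes' theorem:

P(H|E) = P(E|H) × P(H) / P(E)
       = 0.6875 × 0.1000 / 0.4062
       = 0.06875000 / 0.4062
       = 0.1693

The evidence strengthens our belief in H.
Prior: 0.1000 → Posterior: 0.1693


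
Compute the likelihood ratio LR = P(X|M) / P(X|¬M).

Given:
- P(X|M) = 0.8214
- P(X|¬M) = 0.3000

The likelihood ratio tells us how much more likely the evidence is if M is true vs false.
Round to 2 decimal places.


Likelihood Ratio (LR) = P(X|M) / P(X|¬M)

LR = 0.8214 / 0.3000
   = 2.74

The evidence is 2.74 times more likely if M is true than if M is false.
Since LR > 1, the evidence supports M over ¬M.


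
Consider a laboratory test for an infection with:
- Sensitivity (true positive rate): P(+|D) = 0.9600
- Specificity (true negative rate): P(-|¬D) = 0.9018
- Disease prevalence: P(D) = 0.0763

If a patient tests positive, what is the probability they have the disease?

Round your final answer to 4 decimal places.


Let D = has disease, + = positive test

Given:
- P(D) = 0.0763 (prevalence)
- P(+|D) = 0.9600 (sensitivity)
- P(-|¬D) = 0.9018 (specificity)
- P(+|¬D) = 0.0982 (false positive rate = 1 - specificity)

Step 1: Find P(+)
P(+) = P(+|D)P(D) + P(+|¬D)P(¬D)
     = 0.9600 × 0.0763 + 0.0982 × 0.9237
     = 0.07324800 + 0.09070734
     = 0.16395534

Step 2: Apply Bayes' theorem for P(D|+)
P(D|+) = P(+|D)P(D) / P(+)
       = 0.07324800 / 0.16395534
       = 0.4468


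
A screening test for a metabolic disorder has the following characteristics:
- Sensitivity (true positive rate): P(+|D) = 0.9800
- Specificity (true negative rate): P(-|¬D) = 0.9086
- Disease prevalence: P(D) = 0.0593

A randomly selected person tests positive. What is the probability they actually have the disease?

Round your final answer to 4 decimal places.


Let D = has disease, + = positive test

Given:
- P(D) = 0.0593 (prevalence)
- P(+|D) = 0.9800 (sensitivity)
- P(-|¬D) = 0.9086 (specificity)
- P(+|¬D) = 0.0914 (false positive rate = 1 - specificity)

Step 1: Find P(+)
P(+) = P(+|D)P(D) + P(+|¬D)P(¬D)
     = 0.9800 × 0.0593 + 0.0914 × 0.9407
     = 0.05811400 + 0.08597998
     = 0.14409398

Step 2: Apply Bayes' theorem for P(D|+)
P(D|+) = P(+|D)P(D) / P(+)
       = 0.05811400 / 0.14409398
       = 0.4033


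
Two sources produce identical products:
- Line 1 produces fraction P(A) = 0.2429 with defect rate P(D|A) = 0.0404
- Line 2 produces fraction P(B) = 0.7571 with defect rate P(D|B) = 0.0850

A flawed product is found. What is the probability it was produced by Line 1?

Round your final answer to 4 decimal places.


Let A = from Line 1, D = flawed

Given:
- P(A) = 0.2429, P(B) = 0.7571
- P(D|A) = 0.0404, P(D|B) = 0.0850

Step 1: Find P(D)
P(D) = P(D|A)P(A) + P(D|B)P(B)
     = 0.0404 × 0.2429 + 0.0850 × 0.7571
     = 0.00981316 + 0.06435350
     = 0.07416666

Step 2: Apply Bayes' theorem
P(A|D) = P(D|A)P(A) / P(D)
       = 0.00981316 / 0.07416666
       = 0.1323


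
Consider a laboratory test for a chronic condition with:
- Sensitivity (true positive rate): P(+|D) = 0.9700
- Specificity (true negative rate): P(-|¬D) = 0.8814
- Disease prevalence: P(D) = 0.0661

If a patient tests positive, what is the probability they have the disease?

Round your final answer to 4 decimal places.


Let D = has disease, + = positive test

Given:
- P(D) = 0.0661 (prevalence)
- P(+|D) = 0.9700 (sensitivity)
- P(-|¬D) = 0.8814 (specificity)
- P(+|¬D) = 0.1186 (false positive rate = 1 - specificity)

Step 1: Find P(+)
P(+) = P(+|D)P(D) + P(+|¬D)P(¬D)
     = 0.9700 × 0.0661 + 0.1186 × 0.9339
     = 0.06411700 + 0.11076054
     = 0.17487754

Step 2: Apply Bayes' theorem for P(D|+)
P(D|+) = P(+|D)P(D) / P(+)
       = 0.06411700 / 0.17487754
       = 0.3666


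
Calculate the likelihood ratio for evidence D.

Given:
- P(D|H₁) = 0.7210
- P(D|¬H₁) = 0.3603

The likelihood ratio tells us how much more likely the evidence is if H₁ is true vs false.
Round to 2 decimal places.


Likelihood Ratio (LR) = P(D|H₁) / P(D|¬H₁)

LR = 0.7210 / 0.3603
   = 2.00

The evidence is 2.00 times more likely if H₁ is true than if H₁ is false.
Because LR exceeds 1, D is evidence for H₁.


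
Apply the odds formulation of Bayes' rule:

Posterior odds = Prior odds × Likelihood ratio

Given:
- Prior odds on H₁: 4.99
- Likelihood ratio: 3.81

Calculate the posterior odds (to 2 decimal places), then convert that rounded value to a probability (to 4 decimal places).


Step 1: Calculate posterior odds
Posterior odds = Prior odds × LR
               = 4.99 × 3.81
               = 19.01

Step 2: Convert to probability
P(H₁|E) = Posterior odds / (1 + Posterior odds)
       = 19.01 / (1 + 19.01)
       = 19.01 / 20.01
       = 0.9500

The evidence increased P(H₁) from 0.8331 to 0.9500.


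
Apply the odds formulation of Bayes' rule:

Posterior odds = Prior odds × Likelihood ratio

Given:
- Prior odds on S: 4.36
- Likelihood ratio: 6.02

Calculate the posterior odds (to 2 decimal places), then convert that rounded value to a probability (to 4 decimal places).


Step 1: Calculate posterior odds
Posterior odds = Prior odds × LR
               = 4.36 × 6.02
               = 26.25

Step 2: Convert to probability
P(S|E) = Posterior odds / (1 + Posterior odds)
       = 26.25 / (1 + 26.25)
       = 26.25 / 27.25
       = 0.9633

The evidence increased P(S) from 0.8134 to 0.9633.


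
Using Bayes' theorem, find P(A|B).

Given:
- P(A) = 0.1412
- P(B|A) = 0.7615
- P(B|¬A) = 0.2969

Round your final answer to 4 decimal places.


Bayes' theorem: P(A|B) = P(B|A) × P(A) / P(B)

Step 1: Calculate P(B) using law of total probability
P(B) = P(B|A)P(A) + P(B|¬A)P(¬A)
     = 0.7615 × 0.1412 + 0.2969 × 0.8588
     = 0.10752380 + 0.25497772
     = 0.36250152

Step 2: Apply Bayes' theorem
P(A|B) = P(B|A) × P(A) / P(B)
       = 0.10752380 / 0.36250152
       = 0.2966


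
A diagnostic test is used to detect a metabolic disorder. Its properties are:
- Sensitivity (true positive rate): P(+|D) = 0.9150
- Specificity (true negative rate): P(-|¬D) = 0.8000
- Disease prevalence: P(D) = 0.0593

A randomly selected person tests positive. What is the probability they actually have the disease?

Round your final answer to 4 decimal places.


Let D = has disease, + = positive test

Given:
- P(D) = 0.0593 (prevalence)
- P(+|D) = 0.9150 (sensitivity)
- P(-|¬D) = 0.8000 (specificity)
- P(+|¬D) = 0.2000 (false positive rate = 1 - specificity)

Step 1: Find P(+)
P(+) = P(+|D)P(D) + P(+|¬D)P(¬D)
     = 0.9150 × 0.0593 + 0.2000 × 0.9407
     = 0.05425950 + 0.18814000
     = 0.24239950

Step 2: Apply Bayes' theorem for P(D|+)
P(D|+) = P(+|D)P(D) / P(+)
       = 0.05425950 / 0.24239950
       = 0.2238


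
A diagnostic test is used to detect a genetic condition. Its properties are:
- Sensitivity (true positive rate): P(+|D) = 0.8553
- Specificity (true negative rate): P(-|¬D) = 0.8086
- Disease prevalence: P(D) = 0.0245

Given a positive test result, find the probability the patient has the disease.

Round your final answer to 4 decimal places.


Let D = has disease, + = positive test

Given:
- P(D) = 0.0245 (prevalence)
- P(+|D) = 0.8553 (sensitivity)
- P(-|¬D) = 0.8086 (specificity)
- P(+|¬D) = 0.1914 (false positive rate = 1 - specificity)

Step 1: Find P(+)
P(+) = P(+|D)P(D) + P(+|¬D)P(¬D)
     = 0.8553 × 0.0245 + 0.1914 × 0.9755
     = 0.02095485 + 0.18671070
     = 0.20766555

Step 2: Apply Bayes' theorem for P(D|+)
P(D|+) = P(+|D)P(D) / P(+)
       = 0.02095485 / 0.20766555
       = 0.1009


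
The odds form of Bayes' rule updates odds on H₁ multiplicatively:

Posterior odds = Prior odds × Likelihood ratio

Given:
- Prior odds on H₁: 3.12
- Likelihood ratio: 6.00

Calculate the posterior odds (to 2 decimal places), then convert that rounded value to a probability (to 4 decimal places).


Step 1: Calculate posterior odds
Posterior odds = Prior odds × LR
               = 3.12 × 6.00
               = 18.72

Step 2: Convert to probability
P(H₁|E) = Posterior odds / (1 + Posterior odds)
       = 18.72 / (1 + 18.72)
       = 18.72 / 19.72
       = 0.9493

The evidence increased P(H₁) from 0.7573 to 0.9493.


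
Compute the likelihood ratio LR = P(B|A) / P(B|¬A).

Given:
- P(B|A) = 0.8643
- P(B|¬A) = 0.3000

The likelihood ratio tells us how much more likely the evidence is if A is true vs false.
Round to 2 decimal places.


Likelihood Ratio (LR) = P(B|A) / P(B|¬A)

LR = 0.8643 / 0.3000
   = 2.88

The evidence is 2.88 times more likely if A is true than if A is false.
Since LR > 1, the evidence supports A over ¬A.


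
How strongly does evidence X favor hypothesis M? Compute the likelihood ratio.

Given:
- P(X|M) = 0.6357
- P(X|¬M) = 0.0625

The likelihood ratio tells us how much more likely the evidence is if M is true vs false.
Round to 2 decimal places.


Likelihood Ratio (LR) = P(X|M) / P(X|¬M)

LR = 0.6357 / 0.0625
   = 10.17

The evidence is 10.17 times more likely if M is true than if M is false.
Because LR exceeds 1, X is evidence for M.


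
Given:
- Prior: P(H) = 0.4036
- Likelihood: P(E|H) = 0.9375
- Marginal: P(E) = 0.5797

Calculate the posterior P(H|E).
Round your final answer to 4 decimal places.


Using Bayes' theorem:

P(H|E) = P(E|H) × P(H) / P(E)
       = 0.9375 × 0.4036 / 0.5797
       = 0.37837500 / 0.5797
       = 0.6527

The evidence strengthens our belief in H.
Prior: 0.4036 → Posterior: 0.6527


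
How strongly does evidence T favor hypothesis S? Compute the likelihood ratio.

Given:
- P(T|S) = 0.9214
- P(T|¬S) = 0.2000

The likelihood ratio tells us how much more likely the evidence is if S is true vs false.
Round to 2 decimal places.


Likelihood Ratio (LR) = P(T|S) / P(T|¬S)

LR = 0.9214 / 0.2000
   = 4.61

The evidence is 4.61 times more likely if S is true than if S is false.
Since LR > 1, the evidence supports S over ¬S.


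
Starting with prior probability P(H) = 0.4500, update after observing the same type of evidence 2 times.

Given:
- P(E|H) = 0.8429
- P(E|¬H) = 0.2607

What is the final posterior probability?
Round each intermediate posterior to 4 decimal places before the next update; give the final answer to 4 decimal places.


Sequential Bayesian updating:

Initial prior: P(H) = 0.4500

Update 1:
  P(E) = 0.8429 × 0.4500 + 0.2607 × 0.5500 = 0.37930500 + 0.14338500 = 0.52269000
  P(H|E) = 0.37930500 / 0.52269000 = 0.7257

Update 2:
  P(E) = 0.8429 × 0.7257 + 0.2607 × 0.2743 = 0.61169253 + 0.07151001 = 0.68320254
  P(H|E) = 0.61169253 / 0.68320254 = 0.8953

Final posterior: 0.8953


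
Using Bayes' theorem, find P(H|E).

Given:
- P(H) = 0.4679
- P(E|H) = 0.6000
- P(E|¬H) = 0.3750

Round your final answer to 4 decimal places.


Bayes' theorem: P(H|E) = P(E|H) × P(H) / P(E)

Step 1: Calculate P(E) using law of total probability
P(E) = P(E|H)P(H) + P(E|¬H)P(¬H)
     = 0.6000 × 0.4679 + 0.3750 × 0.5321
     = 0.28074000 + 0.19953750
     = 0.48027750

Step 2: Apply Bayes' theorem
P(H|E) = P(E|H) × P(H) / P(E)
       = 0.28074000 / 0.48027750
       = 0.5845


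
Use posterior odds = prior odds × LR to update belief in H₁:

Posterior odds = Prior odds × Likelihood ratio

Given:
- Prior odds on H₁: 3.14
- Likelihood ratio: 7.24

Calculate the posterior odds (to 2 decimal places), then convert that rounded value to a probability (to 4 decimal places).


Step 1: Calculate posterior odds
Posterior odds = Prior odds × LR
               = 3.14 × 7.24
               = 22.73

Step 2: Convert to probability
P(H₁|E) = Posterior odds / (1 + Posterior odds)
       = 22.73 / (1 + 22.73)
       = 22.73 / 23.73
       = 0.9579

The evidence increased P(H₁) from 0.7585 to 0.9579.


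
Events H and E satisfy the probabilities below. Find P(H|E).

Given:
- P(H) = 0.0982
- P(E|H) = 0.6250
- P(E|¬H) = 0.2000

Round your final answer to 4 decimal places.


Bayes' theorem: P(H|E) = P(E|H) × P(H) / P(E)

Step 1: Calculate P(E) using law of total probability
P(E) = P(E|H)P(H) + P(E|¬H)P(¬H)
     = 0.6250 × 0.0982 + 0.2000 × 0.9018
     = 0.06137500 + 0.18036000
     = 0.24173500

Step 2: Apply Bayes' theorem
P(H|E) = P(E|H) × P(H) / P(E)
       = 0.06137500 / 0.24173500
       = 0.2539


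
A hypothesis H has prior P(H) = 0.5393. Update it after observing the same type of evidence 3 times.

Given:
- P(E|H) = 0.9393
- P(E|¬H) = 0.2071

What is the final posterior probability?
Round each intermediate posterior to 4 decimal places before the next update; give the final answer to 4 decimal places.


Sequential Bayesian updating:

Initial prior: P(H) = 0.5393

Update 1:
  P(E) = 0.9393 × 0.5393 + 0.2071 × 0.4607 = 0.50656449 + 0.09541097 = 0.60197546
  P(H|E) = 0.50656449 / 0.60197546 = 0.8415

Update 2:
  P(E) = 0.9393 × 0.8415 + 0.2071 × 0.1585 = 0.79042095 + 0.03282535 = 0.82324630
  P(H|E) = 0.79042095 / 0.82324630 = 0.9601

Update 3:
  P(E) = 0.9393 × 0.9601 + 0.2071 × 0.0399 = 0.90182193 + 0.00826329 = 0.91008522
  P(H|E) = 0.90182193 / 0.91008522 = 0.9909

Final posterior: 0.9909


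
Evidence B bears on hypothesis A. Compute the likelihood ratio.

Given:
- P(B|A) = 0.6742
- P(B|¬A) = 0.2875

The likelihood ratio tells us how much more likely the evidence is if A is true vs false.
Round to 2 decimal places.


Likelihood Ratio (LR) = P(B|A) / P(B|¬A)

LR = 0.6742 / 0.2875
   = 2.35

The evidence is 2.35 times more likely if A is true than if A is false.
Because LR exceeds 1, B is evidence for A.


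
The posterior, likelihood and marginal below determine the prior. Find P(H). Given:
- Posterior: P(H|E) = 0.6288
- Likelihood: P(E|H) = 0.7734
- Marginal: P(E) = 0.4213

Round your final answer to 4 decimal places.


From Bayes' theorem: P(H|E) = P(E|H) × P(H) / P(E)

Rearranging for P(H):
P(H) = P(H|E) × P(E) / P(E|H)
     = 0.6288 × 0.4213 / 0.7734
     = 0.26491344 / 0.7734
     = 0.3425


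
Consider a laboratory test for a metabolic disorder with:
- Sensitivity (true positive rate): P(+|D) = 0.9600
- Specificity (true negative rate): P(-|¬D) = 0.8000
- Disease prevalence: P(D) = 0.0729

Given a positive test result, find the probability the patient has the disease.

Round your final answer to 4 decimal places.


Let D = has disease, + = positive test

Given:
- P(D) = 0.0729 (prevalence)
- P(+|D) = 0.9600 (sensitivity)
- P(-|¬D) = 0.8000 (specificity)
- P(+|¬D) = 0.2000 (false positive rate = 1 - specificity)

Step 1: Find P(+)
P(+) = P(+|D)P(D) + P(+|¬D)P(¬D)
     = 0.9600 × 0.0729 + 0.2000 × 0.9271
     = 0.06998400 + 0.18542000
     = 0.25540400

Step 2: Apply Bayes' theorem for P(D|+)
P(D|+) = P(+|D)P(D) / P(+)
       = 0.06998400 / 0.25540400
       = 0.2740


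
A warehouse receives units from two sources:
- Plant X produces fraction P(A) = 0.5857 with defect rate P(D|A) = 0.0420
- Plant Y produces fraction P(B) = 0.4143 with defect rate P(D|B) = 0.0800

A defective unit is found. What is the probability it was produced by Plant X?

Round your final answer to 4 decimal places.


Let A = from Plant X, D = defective

Given:
- P(A) = 0.5857, P(B) = 0.4143
- P(D|A) = 0.0420, P(D|B) = 0.0800

Step 1: Find P(D)
P(D) = P(D|A)P(A) + P(D|B)P(B)
     = 0.0420 × 0.5857 + 0.0800 × 0.4143
     = 0.02459940 + 0.03314400
     = 0.05774340

Step 2: Apply Bayes' theorem
P(A|D) = P(D|A)P(A) / P(D)
       = 0.02459940 / 0.05774340
       = 0.4260


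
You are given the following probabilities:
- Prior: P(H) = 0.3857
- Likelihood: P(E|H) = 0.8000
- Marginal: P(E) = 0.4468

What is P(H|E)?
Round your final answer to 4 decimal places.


Using Bayes' theorem:

P(H|E) = P(E|H) × P(H) / P(E)
       = 0.8000 × 0.3857 / 0.4468
       = 0.30856000 / 0.4468
       = 0.6906

The evidence strengthens our belief in H.
Prior: 0.3857 → Posterior: 0.6906


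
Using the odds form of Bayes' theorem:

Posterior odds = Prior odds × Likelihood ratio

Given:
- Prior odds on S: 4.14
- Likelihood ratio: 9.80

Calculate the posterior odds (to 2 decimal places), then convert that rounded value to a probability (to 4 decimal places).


Step 1: Calculate posterior odds
Posterior odds = Prior odds × LR
               = 4.14 × 9.80
               = 40.57

Step 2: Convert to probability
P(S|E) = Posterior odds / (1 + Posterior odds)
       = 40.57 / (1 + 40.57)
       = 40.57 / 41.57
       = 0.9759

The evidence increased P(S) from 0.8054 to 0.9759.


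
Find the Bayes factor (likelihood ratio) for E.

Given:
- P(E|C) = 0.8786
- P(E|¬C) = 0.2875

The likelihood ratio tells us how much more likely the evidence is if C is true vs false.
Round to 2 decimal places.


Likelihood Ratio (LR) = P(E|C) / P(E|¬C)

LR = 0.8786 / 0.2875
   = 3.06

The evidence is 3.06 times more likely if C is true than if C is false.
Since LR > 1, the evidence supports C over ¬C.


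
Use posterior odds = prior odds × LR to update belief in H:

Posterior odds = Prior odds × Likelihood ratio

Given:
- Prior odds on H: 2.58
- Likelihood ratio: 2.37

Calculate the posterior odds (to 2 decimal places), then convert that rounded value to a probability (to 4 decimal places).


Step 1: Calculate posterior odds
Posterior odds = Prior odds × LR
               = 2.58 × 2.37
               = 6.11

Step 2: Convert to probability
P(H|E) = Posterior odds / (1 + Posterior odds)
       = 6.11 / (1 + 6.11)
       = 6.11 / 7.11
       = 0.8594

The evidence increased P(H) from 0.7207 to 0.8594.


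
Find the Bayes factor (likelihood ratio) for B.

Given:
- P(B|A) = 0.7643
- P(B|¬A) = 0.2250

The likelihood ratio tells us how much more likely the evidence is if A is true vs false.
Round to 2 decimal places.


Likelihood Ratio (LR) = P(B|A) / P(B|¬A)

LR = 0.7643 / 0.2250
   = 3.40

The evidence is 3.40 times more likely if A is true than if A is false.
LR > 1, so observing B raises the odds in favor of A.


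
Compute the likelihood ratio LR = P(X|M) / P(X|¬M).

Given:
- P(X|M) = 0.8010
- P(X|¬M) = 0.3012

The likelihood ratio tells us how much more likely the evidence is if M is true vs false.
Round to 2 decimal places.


Likelihood Ratio (LR) = P(X|M) / P(X|¬M)

LR = 0.8010 / 0.3012
   = 2.66

The evidence is 2.66 times more likely if M is true than if M is false.
Since LR > 1, the evidence supports M over ¬M.


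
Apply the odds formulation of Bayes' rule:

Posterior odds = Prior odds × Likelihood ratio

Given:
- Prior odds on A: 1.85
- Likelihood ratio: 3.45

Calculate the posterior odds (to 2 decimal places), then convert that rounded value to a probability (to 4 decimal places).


Step 1: Calculate posterior odds
Posterior odds = Prior odds × LR
               = 1.85 × 3.45
               = 6.38

Step 2: Convert to probability
P(A|E) = Posterior odds / (1 + Posterior odds)
       = 6.38 / (1 + 6.38)
       = 6.38 / 7.38
       = 0.8645

The evidence increased P(A) from 0.6491 to 0.8645.


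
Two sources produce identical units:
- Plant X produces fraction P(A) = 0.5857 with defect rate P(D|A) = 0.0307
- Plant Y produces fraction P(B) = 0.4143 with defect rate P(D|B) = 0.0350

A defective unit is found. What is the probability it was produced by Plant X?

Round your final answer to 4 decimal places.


Let A = from Plant X, D = defective

Given:
- P(A) = 0.5857, P(B) = 0.4143
- P(D|A) = 0.0307, P(D|B) = 0.0350

Step 1: Find P(D)
P(D) = P(D|A)P(A) + P(D|B)P(B)
     = 0.0307 × 0.5857 + 0.0350 × 0.4143
     = 0.01798099 + 0.01450050
     = 0.03248149

Step 2: Apply Bayes' theorem
P(A|D) = P(D|A)P(A) / P(D)
       = 0.01798099 / 0.03248149
       = 0.5536


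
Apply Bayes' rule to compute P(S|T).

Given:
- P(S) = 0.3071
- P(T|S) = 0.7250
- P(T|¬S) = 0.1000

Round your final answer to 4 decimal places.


Bayes' theorem: P(S|T) = P(T|S) × P(S) / P(T)

Step 1: Calculate P(T) using law of total probability
P(T) = P(T|S)P(S) + P(T|¬S)P(¬S)
     = 0.7250 × 0.3071 + 0.1000 × 0.6929
     = 0.22264750 + 0.06929000
     = 0.29193750

Step 2: Apply Bayes' theorem
P(S|T) = P(T|S) × P(S) / P(T)
       = 0.22264750 / 0.29193750
       = 0.7627


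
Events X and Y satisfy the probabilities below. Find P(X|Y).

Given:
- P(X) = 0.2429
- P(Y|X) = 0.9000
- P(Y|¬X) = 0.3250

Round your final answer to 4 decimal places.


Bayes' theorem: P(X|Y) = P(Y|X) × P(X) / P(Y)

Step 1: Calculate P(Y) using law of total probability
P(Y) = P(Y|X)P(X) + P(Y|¬X)P(¬X)
     = 0.9000 × 0.2429 + 0.3250 × 0.7571
     = 0.21861000 + 0.24605750
     = 0.46466750

Step 2: Apply Bayes' theorem
P(X|Y) = P(Y|X) × P(X) / P(Y)
       = 0.21861000 / 0.46466750
       = 0.4705


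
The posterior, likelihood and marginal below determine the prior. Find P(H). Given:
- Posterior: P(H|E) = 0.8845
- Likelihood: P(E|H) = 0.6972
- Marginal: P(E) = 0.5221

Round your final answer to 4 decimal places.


From Bayes' theorem: P(H|E) = P(E|H) × P(H) / P(E)

Rearranging for P(H):
P(H) = P(H|E) × P(E) / P(E|H)
     = 0.8845 × 0.5221 / 0.6972
     = 0.46179745 / 0.6972
     = 0.6624


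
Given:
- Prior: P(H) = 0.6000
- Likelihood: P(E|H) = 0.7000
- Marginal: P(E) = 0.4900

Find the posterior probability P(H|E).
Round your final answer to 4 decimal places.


Using Bayes' theorem:

P(H|E) = P(E|H) × P(H) / P(E)
       = 0.7000 × 0.6000 / 0.4900
       = 0.42000000 / 0.4900
       = 0.8571

The evidence strengthens our belief in H.
Prior: 0.6000 → Posterior: 0.8571


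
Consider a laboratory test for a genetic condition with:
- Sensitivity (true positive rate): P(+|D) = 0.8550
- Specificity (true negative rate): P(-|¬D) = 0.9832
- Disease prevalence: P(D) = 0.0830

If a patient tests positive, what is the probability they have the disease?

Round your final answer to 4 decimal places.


Let D = has disease, + = positive test

Given:
- P(D) = 0.0830 (prevalence)
- P(+|D) = 0.8550 (sensitivity)
- P(-|¬D) = 0.9832 (specificity)
- P(+|¬D) = 0.0168 (false positive rate = 1 - specificity)

Step 1: Find P(+)
P(+) = P(+|D)P(D) + P(+|¬D)P(¬D)
     = 0.8550 × 0.0830 + 0.0168 × 0.9170
     = 0.07096500 + 0.01540560
     = 0.08637060

Step 2: Apply Bayes' theorem for P(D|+)
P(D|+) = P(+|D)P(D) / P(+)
       = 0.07096500 / 0.08637060
       = 0.8216


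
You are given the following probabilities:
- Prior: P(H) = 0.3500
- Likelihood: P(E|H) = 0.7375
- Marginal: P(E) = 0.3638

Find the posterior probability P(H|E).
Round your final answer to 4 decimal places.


Using Bayes' theorem:

P(H|E) = P(E|H) × P(H) / P(E)
       = 0.7375 × 0.3500 / 0.3638
       = 0.25812500 / 0.3638
       = 0.7095

The evidence strengthens our belief in H.
Prior: 0.3500 → Posterior: 0.7095


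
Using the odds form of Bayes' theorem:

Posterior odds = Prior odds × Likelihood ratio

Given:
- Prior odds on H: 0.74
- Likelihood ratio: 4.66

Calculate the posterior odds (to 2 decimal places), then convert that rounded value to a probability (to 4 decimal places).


Step 1: Calculate posterior odds
Posterior odds = Prior odds × LR
               = 0.74 × 4.66
               = 3.45

Step 2: Convert to probability
P(H|E) = Posterior odds / (1 + Posterior odds)
       = 3.45 / (1 + 3.45)
       = 3.45 / 4.45
       = 0.7753

The evidence increased P(H) from 0.4253 to 0.7753.


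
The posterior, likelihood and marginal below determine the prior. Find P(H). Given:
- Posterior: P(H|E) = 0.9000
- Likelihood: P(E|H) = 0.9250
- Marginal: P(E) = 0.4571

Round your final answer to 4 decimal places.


From Bayes' theorem: P(H|E) = P(E|H) × P(H) / P(E)

Rearranging for P(H):
P(H) = P(H|E) × P(E) / P(E|H)
     = 0.9000 × 0.4571 / 0.9250
     = 0.41139000 / 0.9250
     = 0.4447


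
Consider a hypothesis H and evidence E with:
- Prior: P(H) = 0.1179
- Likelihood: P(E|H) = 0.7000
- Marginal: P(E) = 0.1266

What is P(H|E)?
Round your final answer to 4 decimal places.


Using Bayes' theorem:

P(H|E) = P(E|H) × P(H) / P(E)
       = 0.7000 × 0.1179 / 0.1266
       = 0.08253000 / 0.1266
       = 0.6519

The evidence strengthens our belief in H.
Prior: 0.1179 → Posterior: 0.6519


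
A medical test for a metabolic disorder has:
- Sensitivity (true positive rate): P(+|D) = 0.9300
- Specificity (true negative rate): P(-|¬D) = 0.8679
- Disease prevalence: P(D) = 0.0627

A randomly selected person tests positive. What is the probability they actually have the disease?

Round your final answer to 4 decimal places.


Let D = has disease, + = positive test

Given:
- P(D) = 0.0627 (prevalence)
- P(+|D) = 0.9300 (sensitivity)
- P(-|¬D) = 0.8679 (specificity)
- P(+|¬D) = 0.1321 (false positive rate = 1 - specificity)

Step 1: Find P(+)
P(+) = P(+|D)P(D) + P(+|¬D)P(¬D)
     = 0.9300 × 0.0627 + 0.1321 × 0.9373
     = 0.05831100 + 0.12381733
     = 0.18212833

Step 2: Apply Bayes' theorem for P(D|+)
P(D|+) = P(+|D)P(D) / P(+)
       = 0.05831100 / 0.18212833
       = 0.3202


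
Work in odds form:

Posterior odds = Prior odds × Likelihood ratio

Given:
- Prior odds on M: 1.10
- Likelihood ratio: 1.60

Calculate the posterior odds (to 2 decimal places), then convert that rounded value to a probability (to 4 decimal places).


Step 1: Calculate posterior odds
Posterior odds = Prior odds × LR
               = 1.10 × 1.60
               = 1.76

Step 2: Convert to probability
P(M|E) = Posterior odds / (1 + Posterior odds)
       = 1.76 / (1 + 1.76)
       = 1.76 / 2.76
       = 0.6377

The evidence increased P(M) from 0.5238 to 0.6377.


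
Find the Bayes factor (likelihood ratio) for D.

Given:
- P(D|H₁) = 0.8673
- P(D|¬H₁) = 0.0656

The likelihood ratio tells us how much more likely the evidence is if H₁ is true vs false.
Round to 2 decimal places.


Likelihood Ratio (LR) = P(D|H₁) / P(D|¬H₁)

LR = 0.8673 / 0.0656
   = 13.22

The evidence is 13.22 times more likely if H₁ is true than if H₁ is false.
Because LR exceeds 1, D is evidence for H₁.


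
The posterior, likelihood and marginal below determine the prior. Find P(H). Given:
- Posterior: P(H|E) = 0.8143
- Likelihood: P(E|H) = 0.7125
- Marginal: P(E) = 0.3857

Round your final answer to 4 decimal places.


From Bayes' theorem: P(H|E) = P(E|H) × P(H) / P(E)

Rearranging for P(H):
P(H) = P(H|E) × P(E) / P(E|H)
     = 0.8143 × 0.3857 / 0.7125
     = 0.31407551 / 0.7125
     = 0.4408


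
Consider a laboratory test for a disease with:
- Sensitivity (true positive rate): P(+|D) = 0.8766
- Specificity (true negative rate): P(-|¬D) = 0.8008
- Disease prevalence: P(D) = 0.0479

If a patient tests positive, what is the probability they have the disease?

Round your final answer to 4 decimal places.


Let D = has disease, + = positive test

Given:
- P(D) = 0.0479 (prevalence)
- P(+|D) = 0.8766 (sensitivity)
- P(-|¬D) = 0.8008 (specificity)
- P(+|¬D) = 0.1992 (false positive rate = 1 - specificity)

Step 1: Find P(+)
P(+) = P(+|D)P(D) + P(+|¬D)P(¬D)
     = 0.8766 × 0.0479 + 0.1992 × 0.9521
     = 0.04198914 + 0.18965832
     = 0.23164746

Step 2: Apply Bayes' theorem for P(D|+)
P(D|+) = P(+|D)P(D) / P(+)
       = 0.04198914 / 0.23164746
       = 0.1813


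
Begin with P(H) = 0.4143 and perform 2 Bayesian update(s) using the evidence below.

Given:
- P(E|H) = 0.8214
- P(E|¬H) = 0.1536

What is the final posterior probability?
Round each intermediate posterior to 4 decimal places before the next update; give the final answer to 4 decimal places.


Sequential Bayesian updating:

Initial prior: P(H) = 0.4143

Update 1:
  P(E) = 0.8214 × 0.4143 + 0.1536 × 0.5857 = 0.34030602 + 0.08996352 = 0.43026954
  P(H|E) = 0.34030602 / 0.43026954 = 0.7909

Update 2:
  P(E) = 0.8214 × 0.7909 + 0.1536 × 0.2091 = 0.64964526 + 0.03211776 = 0.68176302
  P(H|E) = 0.64964526 / 0.68176302 = 0.9529

Final posterior: 0.9529


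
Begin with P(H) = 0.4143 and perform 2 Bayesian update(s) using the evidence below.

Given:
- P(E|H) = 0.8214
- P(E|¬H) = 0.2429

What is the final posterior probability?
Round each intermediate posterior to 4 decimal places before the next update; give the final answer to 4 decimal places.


Sequential Bayesian updating:

Initial prior: P(H) = 0.4143

Update 1:
  P(E) = 0.8214 × 0.4143 + 0.2429 × 0.5857 = 0.34030602 + 0.14226653 = 0.48257255
  P(H|E) = 0.34030602 / 0.48257255 = 0.7052

Update 2:
  P(E) = 0.8214 × 0.7052 + 0.2429 × 0.2948 = 0.57925128 + 0.07160692 = 0.65085820
  P(H|E) = 0.57925128 / 0.65085820 = 0.8900

Final posterior: 0.8900


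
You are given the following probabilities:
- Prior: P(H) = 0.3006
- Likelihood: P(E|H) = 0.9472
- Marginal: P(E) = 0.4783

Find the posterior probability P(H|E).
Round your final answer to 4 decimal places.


Using Bayes' theorem:

P(H|E) = P(E|H) × P(H) / P(E)
       = 0.9472 × 0.3006 / 0.4783
       = 0.28472832 / 0.4783
       = 0.5953

The evidence strengthens our belief in H.
Prior: 0.3006 → Posterior: 0.5953


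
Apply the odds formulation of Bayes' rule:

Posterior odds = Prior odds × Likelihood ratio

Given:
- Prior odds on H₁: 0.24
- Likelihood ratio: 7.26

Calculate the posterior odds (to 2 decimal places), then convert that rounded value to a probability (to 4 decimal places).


Step 1: Calculate posterior odds
Posterior odds = Prior odds × LR
               = 0.24 × 7.26
               = 1.74

Step 2: Convert to probability
P(H₁|E) = Posterior odds / (1 + Posterior odds)
       = 1.74 / (1 + 1.74)
       = 1.74 / 2.74
       = 0.6350

The evidence increased P(H₁) from 0.1935 to 0.6350.


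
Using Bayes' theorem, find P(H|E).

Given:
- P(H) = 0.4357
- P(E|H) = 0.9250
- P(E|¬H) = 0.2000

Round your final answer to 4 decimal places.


Bayes' theorem: P(H|E) = P(E|H) × P(H) / P(E)

Step 1: Calculate P(E) using law of total probability
P(E) = P(E|H)P(H) + P(E|¬H)P(¬H)
     = 0.9250 × 0.4357 + 0.2000 × 0.5643
     = 0.40302250 + 0.11286000
     = 0.51588250

Step 2: Apply Bayes' theorem
P(H|E) = P(E|H) × P(H) / P(E)
       = 0.40302250 / 0.51588250
       = 0.7812


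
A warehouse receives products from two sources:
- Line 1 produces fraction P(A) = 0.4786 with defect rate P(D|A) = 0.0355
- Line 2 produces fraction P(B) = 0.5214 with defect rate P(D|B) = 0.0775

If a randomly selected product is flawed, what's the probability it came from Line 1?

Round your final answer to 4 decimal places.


Let A = from Line 1, D = flawed

Given:
- P(A) = 0.4786, P(B) = 0.5214
- P(D|A) = 0.0355, P(D|B) = 0.0775

Step 1: Find P(D)
P(D) = P(D|A)P(A) + P(D|B)P(B)
     = 0.0355 × 0.4786 + 0.0775 × 0.5214
     = 0.01699030 + 0.04040850
     = 0.05739880

Step 2: Apply Bayes' theorem
P(A|D) = P(D|A)P(A) / P(D)
       = 0.01699030 / 0.05739880
       = 0.2960


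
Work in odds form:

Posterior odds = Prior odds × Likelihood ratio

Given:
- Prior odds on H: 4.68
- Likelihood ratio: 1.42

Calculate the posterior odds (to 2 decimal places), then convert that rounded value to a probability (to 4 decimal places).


Step 1: Calculate posterior odds
Posterior odds = Prior odds × LR
               = 4.68 × 1.42
               = 6.65

Step 2: Convert to probability
P(H|E) = Posterior odds / (1 + Posterior odds)
       = 6.65 / (1 + 6.65)
       = 6.65 / 7.65
       = 0.8693

The evidence increased P(H) from 0.8239 to 0.8693.


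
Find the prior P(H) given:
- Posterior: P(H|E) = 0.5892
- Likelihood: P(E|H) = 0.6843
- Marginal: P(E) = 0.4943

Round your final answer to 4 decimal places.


From Bayes' theorem: P(H|E) = P(E|H) × P(H) / P(E)

Rearranging for P(H):
P(H) = P(H|E) × P(E) / P(E|H)
     = 0.5892 × 0.4943 / 0.6843
     = 0.29124156 / 0.6843
     = 0.4256


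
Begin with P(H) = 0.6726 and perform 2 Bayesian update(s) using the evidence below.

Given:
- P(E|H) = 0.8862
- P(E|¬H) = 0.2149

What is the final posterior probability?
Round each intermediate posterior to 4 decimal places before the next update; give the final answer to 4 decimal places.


Sequential Bayesian updating:

Initial prior: P(H) = 0.6726

Update 1:
  P(E) = 0.8862 × 0.6726 + 0.2149 × 0.3274 = 0.59605812 + 0.07035826 = 0.66641638
  P(H|E) = 0.59605812 / 0.66641638 = 0.8944

Update 2:
  P(E) = 0.8862 × 0.8944 + 0.2149 × 0.1056 = 0.79261728 + 0.02269344 = 0.81531072
  P(H|E) = 0.79261728 / 0.81531072 = 0.9722

Final posterior: 0.9722
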